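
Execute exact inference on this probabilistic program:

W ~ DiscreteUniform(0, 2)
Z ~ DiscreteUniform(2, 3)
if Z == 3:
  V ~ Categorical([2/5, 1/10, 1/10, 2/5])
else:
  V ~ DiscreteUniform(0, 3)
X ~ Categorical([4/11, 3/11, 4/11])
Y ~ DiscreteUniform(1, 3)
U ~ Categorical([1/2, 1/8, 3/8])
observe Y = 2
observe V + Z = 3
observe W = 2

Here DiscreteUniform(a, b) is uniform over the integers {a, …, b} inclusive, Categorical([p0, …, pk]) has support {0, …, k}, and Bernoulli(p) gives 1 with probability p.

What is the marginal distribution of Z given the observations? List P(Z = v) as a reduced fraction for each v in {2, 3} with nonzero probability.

P(Z=2) = 5/13, P(Z=3) = 8/13

Enumerate traces; 18 have nonzero weight after conditioning:
  (W=2, Z=2, V=1, X=0, Y=2, U=0) weight 1/396
  (W=2, Z=2, V=1, X=0, Y=2, U=1) weight 1/1584
  (W=2, Z=2, V=1, X=0, Y=2, U=2) weight 1/528
  (W=2, Z=2, V=1, X=1, Y=2, U=0) weight 1/528
  (W=2, Z=2, V=1, X=1, Y=2, U=1) weight 1/2112
  (W=2, Z=2, V=1, X=1, Y=2, U=2) weight 1/704
  (W=2, Z=2, V=1, X=2, Y=2, U=0) weight 1/396
  (W=2, Z=2, V=1, X=2, Y=2, U=1) weight 1/1584
  (W=2, Z=3, V=0, X=0, Y=2, U=0) weight 2/495
  … 9 more
Group by Z:
  weight(Z=2) = 1/72
  weight(Z=3) = 1/45
Total weight = 1/72 + 1/45 = 13/360
P(Z=2 | obs) = 1/72 / 13/360 = 5/13
P(Z=3 | obs) = 1/45 / 13/360 = 8/13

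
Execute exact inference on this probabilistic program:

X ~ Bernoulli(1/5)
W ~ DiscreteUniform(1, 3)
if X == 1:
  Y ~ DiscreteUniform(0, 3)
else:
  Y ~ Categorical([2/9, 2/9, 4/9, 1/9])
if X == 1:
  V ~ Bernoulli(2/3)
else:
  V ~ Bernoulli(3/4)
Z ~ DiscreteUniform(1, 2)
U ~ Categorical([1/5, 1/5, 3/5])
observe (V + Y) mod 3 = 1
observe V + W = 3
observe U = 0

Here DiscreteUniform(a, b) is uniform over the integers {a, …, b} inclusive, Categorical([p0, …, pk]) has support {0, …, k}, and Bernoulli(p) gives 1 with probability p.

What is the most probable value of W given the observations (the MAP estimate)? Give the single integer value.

Enumerate traces; 12 have nonzero weight after conditioning:
  (X=0, W=2, Y=0, V=1, Z=1, U=0) weight 1/225
  (X=0, W=2, Y=0, V=1, Z=2, U=0) weight 1/225
  (X=0, W=2, Y=3, V=1, Z=1, U=0) weight 1/450
  (X=0, W=2, Y=3, V=1, Z=2, U=0) weight 1/450
  (X=0, W=3, Y=1, V=0, Z=1, U=0) weight 1/675
  (X=0, W=3, Y=1, V=0, Z=2, U=0) weight 1/675
  (X=1, W=2, Y=0, V=1, Z=1, U=0) weight 1/900
  (X=1, W=2, Y=0, V=1, Z=2, U=0) weight 1/900
  … 4 more
Group by W:
  weight(W=2) = 4/225
  weight(W=3) = 11/2700
Total weight = 4/225 + 11/2700 = 59/2700
P(W=2 | obs) = 4/225 / 59/2700 = 48/59
P(W=3 | obs) = 11/2700 / 59/2700 = 11/59
argmax = 2

argmax_v P(W = v | obs) = 2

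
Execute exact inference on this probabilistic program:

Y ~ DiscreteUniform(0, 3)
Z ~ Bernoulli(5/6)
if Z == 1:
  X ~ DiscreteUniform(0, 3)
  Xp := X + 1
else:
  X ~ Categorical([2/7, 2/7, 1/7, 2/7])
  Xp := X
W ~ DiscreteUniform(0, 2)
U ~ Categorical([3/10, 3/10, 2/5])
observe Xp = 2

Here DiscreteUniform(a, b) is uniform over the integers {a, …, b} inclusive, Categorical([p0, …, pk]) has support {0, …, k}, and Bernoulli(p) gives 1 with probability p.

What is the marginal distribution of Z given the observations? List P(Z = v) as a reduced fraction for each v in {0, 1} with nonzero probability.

P(Z=0) = 4/39, P(Z=1) = 35/39

Enumerate traces; 72 have nonzero weight after conditioning:
  (Y=0, Z=0, X=2, W=0, U=0) weight 1/1680
  (Y=0, Z=0, X=2, W=0, U=1) weight 1/1680
  (Y=0, Z=0, X=2, W=0, U=2) weight 1/1260
  (Y=0, Z=0, X=2, W=1, U=0) weight 1/1680
  (Y=0, Z=0, X=2, W=1, U=1) weight 1/1680
  (Y=0, Z=0, X=2, W=1, U=2) weight 1/1260
  (Y=0, Z=0, X=2, W=2, U=0) weight 1/1680
  (Y=0, Z=0, X=2, W=2, U=1) weight 1/1680
  (Y=0, Z=1, X=1, W=0, U=0) weight 1/192
  … 63 more
Group by Z:
  weight(Z=0) = 1/42
  weight(Z=1) = 5/24
Total weight = 1/42 + 5/24 = 13/56
P(Z=0 | obs) = 1/42 / 13/56 = 4/39
P(Z=1 | obs) = 5/24 / 13/56 = 35/39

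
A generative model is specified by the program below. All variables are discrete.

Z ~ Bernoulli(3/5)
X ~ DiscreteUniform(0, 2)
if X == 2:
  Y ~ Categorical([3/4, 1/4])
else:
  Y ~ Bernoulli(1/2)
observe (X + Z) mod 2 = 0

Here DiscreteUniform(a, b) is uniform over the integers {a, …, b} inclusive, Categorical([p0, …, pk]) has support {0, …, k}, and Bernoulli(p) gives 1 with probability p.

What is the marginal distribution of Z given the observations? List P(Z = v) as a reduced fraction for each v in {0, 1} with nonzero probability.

P(Z=0) = 4/7, P(Z=1) = 3/7

Enumerate traces; 6 have nonzero weight after conditioning:
  (Z=0, X=0, Y=0) weight 1/15
  (Z=0, X=0, Y=1) weight 1/15
  (Z=0, X=2, Y=0) weight 1/10
  (Z=0, X=2, Y=1) weight 1/30
  (Z=1, X=1, Y=0) weight 1/10
  (Z=1, X=1, Y=1) weight 1/10
Group by Z:
  weight(Z=0) = 4/15
  weight(Z=1) = 1/5
Total weight = 4/15 + 1/5 = 7/15
P(Z=0 | obs) = 4/15 / 7/15 = 4/7
P(Z=1 | obs) = 1/5 / 7/15 = 3/7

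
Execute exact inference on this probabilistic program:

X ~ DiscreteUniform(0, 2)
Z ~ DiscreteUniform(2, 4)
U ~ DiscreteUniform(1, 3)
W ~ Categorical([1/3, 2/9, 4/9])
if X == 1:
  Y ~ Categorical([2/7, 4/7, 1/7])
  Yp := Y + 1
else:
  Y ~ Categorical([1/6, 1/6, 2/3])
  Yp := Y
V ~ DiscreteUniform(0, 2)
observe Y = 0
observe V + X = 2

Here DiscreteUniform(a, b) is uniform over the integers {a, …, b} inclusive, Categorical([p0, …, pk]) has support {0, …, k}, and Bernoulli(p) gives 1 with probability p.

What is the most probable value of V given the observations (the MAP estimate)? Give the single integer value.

argmax_v P(V = v | obs) = 1

Enumerate traces; 81 have nonzero weight after conditioning:
  (X=0, Z=2, U=1, W=0, Y=0, V=2) weight 1/1458
  (X=0, Z=2, U=1, W=1, Y=0, V=2) weight 1/2187
  (X=0, Z=2, U=1, W=2, Y=0, V=2) weight 2/2187
  (X=0, Z=2, U=2, W=0, Y=0, V=2) weight 1/1458
  (X=0, Z=2, U=2, W=1, Y=0, V=2) weight 1/2187
  (X=0, Z=2, U=2, W=2, Y=0, V=2) weight 2/2187
  (X=0, Z=2, U=3, W=0, Y=0, V=2) weight 1/1458
  (X=0, Z=2, U=3, W=1, Y=0, V=2) weight 1/2187
  (X=1, Z=2, U=1, W=0, Y=0, V=1) weight 2/1701
  (X=2, Z=2, U=1, W=0, Y=0, V=0) weight 1/1458
  … 71 more
Group by V:
  weight(V=0) = 1/54
  weight(V=1) = 2/63
  weight(V=2) = 1/54
Total weight = 1/54 + 2/63 + 1/54 = 13/189
P(V=0 | obs) = 1/54 / 13/189 = 7/26
P(V=1 | obs) = 2/63 / 13/189 = 6/13
P(V=2 | obs) = 1/54 / 13/189 = 7/26
argmax = 1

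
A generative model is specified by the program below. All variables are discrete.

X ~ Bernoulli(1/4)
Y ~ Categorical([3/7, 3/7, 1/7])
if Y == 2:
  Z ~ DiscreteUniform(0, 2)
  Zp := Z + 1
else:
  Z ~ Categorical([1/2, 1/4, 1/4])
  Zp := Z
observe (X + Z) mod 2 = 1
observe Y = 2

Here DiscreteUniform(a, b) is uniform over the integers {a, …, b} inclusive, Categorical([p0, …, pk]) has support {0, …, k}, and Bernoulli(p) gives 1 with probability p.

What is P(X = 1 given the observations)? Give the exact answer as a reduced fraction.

P(X = 1 | obs) = 2/5

Enumerate traces; 3 have nonzero weight after conditioning:
  (X=0, Y=2, Z=1) weight 1/28
  (X=1, Y=2, Z=0) weight 1/84
  (X=1, Y=2, Z=2) weight 1/84
Group by X:
  weight(X=0) = 1/28
  weight(X=1) = 1/42
Total weight = 1/28 + 1/42 = 5/84
P(X=0 | obs) = 1/28 / 5/84 = 3/5
P(X=1 | obs) = 1/42 / 5/84 = 2/5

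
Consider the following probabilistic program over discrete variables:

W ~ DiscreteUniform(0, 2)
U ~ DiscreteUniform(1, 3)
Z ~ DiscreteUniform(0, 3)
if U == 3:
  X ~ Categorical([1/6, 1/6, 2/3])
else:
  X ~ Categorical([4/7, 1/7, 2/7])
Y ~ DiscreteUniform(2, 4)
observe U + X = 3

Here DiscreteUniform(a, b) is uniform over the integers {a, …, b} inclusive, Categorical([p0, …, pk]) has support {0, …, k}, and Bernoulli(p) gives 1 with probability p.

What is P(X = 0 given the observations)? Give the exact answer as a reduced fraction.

P(X = 0 | obs) = 7/25

Enumerate traces; 108 have nonzero weight after conditioning:
  (W=0, U=1, Z=0, X=2, Y=2) weight 1/378
  (W=0, U=1, Z=0, X=2, Y=3) weight 1/378
  (W=0, U=1, Z=0, X=2, Y=4) weight 1/378
  (W=0, U=1, Z=1, X=2, Y=2) weight 1/378
  (W=0, U=1, Z=1, X=2, Y=3) weight 1/378
  (W=0, U=1, Z=1, X=2, Y=4) weight 1/378
  (W=0, U=1, Z=2, X=2, Y=2) weight 1/378
  (W=0, U=1, Z=2, X=2, Y=3) weight 1/378
  (W=0, U=2, Z=0, X=1, Y=2) weight 1/756
  (W=0, U=3, Z=0, X=0, Y=2) weight 1/648
  … 98 more
Group by X:
  weight(X=0) = 1/18
  weight(X=1) = 1/21
  weight(X=2) = 2/21
Total weight = 1/18 + 1/21 + 2/21 = 25/126
P(X=0 | obs) = 1/18 / 25/126 = 7/25
P(X=1 | obs) = 1/21 / 25/126 = 6/25
P(X=2 | obs) = 2/21 / 25/126 = 12/25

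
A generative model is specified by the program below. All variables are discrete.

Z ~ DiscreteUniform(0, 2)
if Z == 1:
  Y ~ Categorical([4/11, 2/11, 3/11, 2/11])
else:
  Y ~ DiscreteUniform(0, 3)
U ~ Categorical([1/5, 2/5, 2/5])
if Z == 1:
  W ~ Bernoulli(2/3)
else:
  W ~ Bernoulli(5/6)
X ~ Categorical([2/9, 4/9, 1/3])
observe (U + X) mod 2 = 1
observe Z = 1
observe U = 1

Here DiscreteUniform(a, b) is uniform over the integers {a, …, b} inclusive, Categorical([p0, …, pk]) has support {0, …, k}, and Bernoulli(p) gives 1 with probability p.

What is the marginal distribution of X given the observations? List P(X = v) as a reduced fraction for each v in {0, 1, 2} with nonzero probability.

Enumerate traces; 16 have nonzero weight after conditioning:
  (Z=1, Y=0, U=1, W=0, X=0) weight 16/4455
  (Z=1, Y=0, U=1, W=0, X=2) weight 8/1485
  (Z=1, Y=0, U=1, W=1, X=0) weight 32/4455
  (Z=1, Y=0, U=1, W=1, X=2) weight 16/1485
  (Z=1, Y=1, U=1, W=0, X=0) weight 8/4455
  (Z=1, Y=1, U=1, W=0, X=2) weight 4/1485
  (Z=1, Y=1, U=1, W=1, X=0) weight 16/4455
  (Z=1, Y=1, U=1, W=1, X=2) weight 8/1485
  … 8 more
Group by X:
  weight(X=0) = 4/135
  weight(X=2) = 2/45
Total weight = 4/135 + 2/45 = 2/27
P(X=0 | obs) = 4/135 / 2/27 = 2/5
P(X=2 | obs) = 2/45 / 2/27 = 3/5

P(X=0) = 2/5, P(X=2) = 3/5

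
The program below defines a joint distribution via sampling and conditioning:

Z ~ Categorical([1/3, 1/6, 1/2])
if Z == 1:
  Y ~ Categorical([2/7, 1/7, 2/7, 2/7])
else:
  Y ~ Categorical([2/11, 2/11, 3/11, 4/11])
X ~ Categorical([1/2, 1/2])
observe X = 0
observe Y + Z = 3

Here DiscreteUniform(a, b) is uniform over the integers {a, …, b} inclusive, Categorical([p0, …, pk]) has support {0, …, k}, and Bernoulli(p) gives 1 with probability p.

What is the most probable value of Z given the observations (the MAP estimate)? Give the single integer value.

Enumerate traces; 3 have nonzero weight after conditioning:
  (Z=0, Y=3, X=0) weight 2/33
  (Z=1, Y=2, X=0) weight 1/42
  (Z=2, Y=1, X=0) weight 1/22
Group by Z:
  weight(Z=0) = 2/33
  weight(Z=1) = 1/42
  weight(Z=2) = 1/22
Total weight = 2/33 + 1/42 + 1/22 = 10/77
P(Z=0 | obs) = 2/33 / 10/77 = 7/15
P(Z=1 | obs) = 1/42 / 10/77 = 11/60
P(Z=2 | obs) = 1/22 / 10/77 = 7/20
argmax = 0

argmax_v P(Z = v | obs) = 0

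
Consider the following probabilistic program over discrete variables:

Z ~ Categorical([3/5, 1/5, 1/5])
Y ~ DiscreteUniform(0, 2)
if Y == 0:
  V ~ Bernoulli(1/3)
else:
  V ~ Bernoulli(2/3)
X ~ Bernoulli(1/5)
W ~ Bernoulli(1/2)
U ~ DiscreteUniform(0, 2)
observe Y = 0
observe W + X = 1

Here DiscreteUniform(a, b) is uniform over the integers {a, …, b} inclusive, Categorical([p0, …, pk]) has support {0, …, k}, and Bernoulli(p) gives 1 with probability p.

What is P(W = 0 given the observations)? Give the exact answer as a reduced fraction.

Enumerate traces; 36 have nonzero weight after conditioning:
  (Z=0, Y=0, V=0, X=0, W=1, U=0) weight 4/225
  (Z=0, Y=0, V=0, X=0, W=1, U=1) weight 4/225
  (Z=0, Y=0, V=0, X=0, W=1, U=2) weight 4/225
  (Z=0, Y=0, V=0, X=1, W=0, U=0) weight 1/225
  (Z=0, Y=0, V=0, X=1, W=0, U=1) weight 1/225
  (Z=0, Y=0, V=0, X=1, W=0, U=2) weight 1/225
  (Z=0, Y=0, V=1, X=0, W=1, U=0) weight 2/225
  (Z=0, Y=0, V=1, X=0, W=1, U=1) weight 2/225
  … 28 more
Group by W:
  weight(W=0) = 1/30
  weight(W=1) = 2/15
Total weight = 1/30 + 2/15 = 1/6
P(W=0 | obs) = 1/30 / 1/6 = 1/5
P(W=1 | obs) = 2/15 / 1/6 = 4/5

P(W = 0 | obs) = 1/5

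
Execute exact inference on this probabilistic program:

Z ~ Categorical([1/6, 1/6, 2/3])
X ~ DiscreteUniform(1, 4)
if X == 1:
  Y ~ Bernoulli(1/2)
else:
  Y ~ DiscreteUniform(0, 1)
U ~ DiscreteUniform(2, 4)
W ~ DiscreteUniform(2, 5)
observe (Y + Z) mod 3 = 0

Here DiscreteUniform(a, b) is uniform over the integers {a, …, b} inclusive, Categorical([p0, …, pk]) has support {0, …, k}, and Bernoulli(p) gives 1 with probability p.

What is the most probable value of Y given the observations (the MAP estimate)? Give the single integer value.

Enumerate traces; 96 have nonzero weight after conditioning:
  (Z=0, X=1, Y=0, U=2, W=2) weight 1/576
  (Z=0, X=1, Y=0, U=2, W=3) weight 1/576
  (Z=0, X=1, Y=0, U=2, W=4) weight 1/576
  (Z=0, X=1, Y=0, U=2, W=5) weight 1/576
  (Z=0, X=1, Y=0, U=3, W=2) weight 1/576
  (Z=0, X=1, Y=0, U=3, W=3) weight 1/576
  (Z=0, X=1, Y=0, U=3, W=4) weight 1/576
  (Z=0, X=1, Y=0, U=3, W=5) weight 1/576
  (Z=2, X=1, Y=1, U=2, W=2) weight 1/144
  … 87 more
Group by Y:
  weight(Y=0) = 1/12
  weight(Y=1) = 1/3
Total weight = 1/12 + 1/3 = 5/12
P(Y=0 | obs) = 1/12 / 5/12 = 1/5
P(Y=1 | obs) = 1/3 / 5/12 = 4/5
argmax = 1

argmax_v P(Y = v | obs) = 1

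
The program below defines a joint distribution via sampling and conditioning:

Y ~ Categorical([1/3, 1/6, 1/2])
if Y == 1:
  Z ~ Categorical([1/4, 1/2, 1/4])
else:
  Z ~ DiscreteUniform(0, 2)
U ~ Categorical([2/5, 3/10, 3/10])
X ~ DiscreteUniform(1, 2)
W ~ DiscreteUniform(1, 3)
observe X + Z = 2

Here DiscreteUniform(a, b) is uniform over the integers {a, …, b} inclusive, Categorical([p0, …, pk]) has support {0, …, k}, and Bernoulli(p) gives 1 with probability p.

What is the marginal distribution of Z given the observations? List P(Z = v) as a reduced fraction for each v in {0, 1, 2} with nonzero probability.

P(Z=0) = 23/49, P(Z=1) = 26/49

Enumerate traces; 54 have nonzero weight after conditioning:
  (Y=0, Z=0, U=0, X=2, W=1) weight 1/135
  (Y=0, Z=0, U=0, X=2, W=2) weight 1/135
  (Y=0, Z=0, U=0, X=2, W=3) weight 1/135
  (Y=0, Z=0, U=1, X=2, W=1) weight 1/180
  (Y=0, Z=0, U=1, X=2, W=2) weight 1/180
  (Y=0, Z=0, U=1, X=2, W=3) weight 1/180
  (Y=0, Z=0, U=2, X=2, W=1) weight 1/180
  (Y=0, Z=0, U=2, X=2, W=2) weight 1/180
  (Y=0, Z=1, U=0, X=1, W=1) weight 1/135
  … 45 more
Group by Z:
  weight(Z=0) = 23/144
  weight(Z=1) = 13/72
Total weight = 23/144 + 13/72 = 49/144
P(Z=0 | obs) = 23/144 / 49/144 = 23/49
P(Z=1 | obs) = 13/72 / 49/144 = 26/49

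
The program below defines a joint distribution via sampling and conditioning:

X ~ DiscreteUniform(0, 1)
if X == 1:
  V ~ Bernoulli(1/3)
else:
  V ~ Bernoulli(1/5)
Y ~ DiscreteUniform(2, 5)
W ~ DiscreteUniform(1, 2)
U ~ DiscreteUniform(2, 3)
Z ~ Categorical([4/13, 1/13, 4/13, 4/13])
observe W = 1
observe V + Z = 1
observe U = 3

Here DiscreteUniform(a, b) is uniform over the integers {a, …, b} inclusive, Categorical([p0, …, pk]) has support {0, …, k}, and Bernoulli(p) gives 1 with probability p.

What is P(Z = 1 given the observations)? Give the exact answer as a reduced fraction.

P(Z = 1 | obs) = 11/27

Enumerate traces; 16 have nonzero weight after conditioning:
  (X=0, V=0, Y=2, W=1, U=3, Z=1) weight 1/520
  (X=0, V=0, Y=3, W=1, U=3, Z=1) weight 1/520
  (X=0, V=0, Y=4, W=1, U=3, Z=1) weight 1/520
  (X=0, V=0, Y=5, W=1, U=3, Z=1) weight 1/520
  (X=0, V=1, Y=2, W=1, U=3, Z=0) weight 1/520
  (X=0, V=1, Y=3, W=1, U=3, Z=0) weight 1/520
  (X=0, V=1, Y=4, W=1, U=3, Z=0) weight 1/520
  (X=0, V=1, Y=5, W=1, U=3, Z=0) weight 1/520
  … 8 more
Group by Z:
  weight(Z=0) = 4/195
  weight(Z=1) = 11/780
Total weight = 4/195 + 11/780 = 9/260
P(Z=0 | obs) = 4/195 / 9/260 = 16/27
P(Z=1 | obs) = 11/780 / 9/260 = 11/27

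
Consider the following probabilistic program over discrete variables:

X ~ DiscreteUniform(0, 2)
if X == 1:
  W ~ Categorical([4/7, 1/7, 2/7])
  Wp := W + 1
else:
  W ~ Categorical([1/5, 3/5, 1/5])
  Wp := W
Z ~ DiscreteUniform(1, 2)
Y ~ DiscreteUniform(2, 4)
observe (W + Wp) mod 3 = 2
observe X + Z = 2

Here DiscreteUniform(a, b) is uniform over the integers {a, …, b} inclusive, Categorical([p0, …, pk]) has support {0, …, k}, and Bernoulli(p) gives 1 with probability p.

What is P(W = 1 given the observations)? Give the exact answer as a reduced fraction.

Enumerate traces; 6 have nonzero weight after conditioning:
  (X=0, W=1, Z=2, Y=2) weight 1/30
  (X=0, W=1, Z=2, Y=3) weight 1/30
  (X=0, W=1, Z=2, Y=4) weight 1/30
  (X=1, W=2, Z=1, Y=2) weight 1/63
  (X=1, W=2, Z=1, Y=3) weight 1/63
  (X=1, W=2, Z=1, Y=4) weight 1/63
Group by W:
  weight(W=1) = 1/10
  weight(W=2) = 1/21
Total weight = 1/10 + 1/21 = 31/210
P(W=1 | obs) = 1/10 / 31/210 = 21/31
P(W=2 | obs) = 1/21 / 31/210 = 10/31

P(W = 1 | obs) = 21/31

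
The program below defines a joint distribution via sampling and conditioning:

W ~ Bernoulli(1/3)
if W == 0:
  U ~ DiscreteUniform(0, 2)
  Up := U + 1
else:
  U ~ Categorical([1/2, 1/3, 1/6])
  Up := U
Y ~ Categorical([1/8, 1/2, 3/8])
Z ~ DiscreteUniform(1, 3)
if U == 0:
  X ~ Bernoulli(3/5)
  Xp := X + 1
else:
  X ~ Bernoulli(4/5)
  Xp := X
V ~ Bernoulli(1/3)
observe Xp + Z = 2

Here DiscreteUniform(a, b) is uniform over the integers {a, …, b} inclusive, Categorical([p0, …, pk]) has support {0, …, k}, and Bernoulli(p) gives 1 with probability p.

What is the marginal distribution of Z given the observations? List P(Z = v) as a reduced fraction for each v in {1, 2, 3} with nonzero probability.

P(Z=1) = 58/69, P(Z=2) = 11/69

Enumerate traces; 60 have nonzero weight after conditioning:
  (W=0, U=0, Y=0, Z=1, X=0, V=0) weight 1/405
  (W=0, U=0, Y=0, Z=1, X=0, V=1) weight 1/810
  (W=0, U=0, Y=1, Z=1, X=0, V=0) weight 4/405
  (W=0, U=0, Y=1, Z=1, X=0, V=1) weight 2/405
  (W=0, U=0, Y=2, Z=1, X=0, V=0) weight 1/135
  (W=0, U=0, Y=2, Z=1, X=0, V=1) weight 1/270
  (W=0, U=1, Y=0, Z=1, X=1, V=0) weight 2/405
  (W=0, U=1, Y=0, Z=1, X=1, V=1) weight 1/405
  (W=0, U=1, Y=0, Z=2, X=0, V=0) weight 1/810
  … 51 more
Group by Z:
  weight(Z=1) = 29/135
  weight(Z=2) = 11/270
Total weight = 29/135 + 11/270 = 23/90
P(Z=1 | obs) = 29/135 / 23/90 = 58/69
P(Z=2 | obs) = 11/270 / 23/90 = 11/69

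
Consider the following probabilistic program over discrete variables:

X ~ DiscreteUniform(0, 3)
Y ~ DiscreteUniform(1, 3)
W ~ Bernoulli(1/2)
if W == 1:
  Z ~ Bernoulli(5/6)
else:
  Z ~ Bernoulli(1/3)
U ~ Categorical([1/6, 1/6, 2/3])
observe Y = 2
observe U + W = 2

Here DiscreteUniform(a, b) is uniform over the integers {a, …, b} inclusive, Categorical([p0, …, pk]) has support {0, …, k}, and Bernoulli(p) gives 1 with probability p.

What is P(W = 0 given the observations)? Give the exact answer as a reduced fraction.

Enumerate traces; 16 have nonzero weight after conditioning:
  (X=0, Y=2, W=0, Z=0, U=2) weight 1/54
  (X=0, Y=2, W=0, Z=1, U=2) weight 1/108
  (X=0, Y=2, W=1, Z=0, U=1) weight 1/864
  (X=0, Y=2, W=1, Z=1, U=1) weight 5/864
  (X=1, Y=2, W=0, Z=0, U=2) weight 1/54
  (X=1, Y=2, W=0, Z=1, U=2) weight 1/108
  (X=1, Y=2, W=1, Z=0, U=1) weight 1/864
  (X=1, Y=2, W=1, Z=1, U=1) weight 5/864
  … 8 more
Group by W:
  weight(W=0) = 1/9
  weight(W=1) = 1/36
Total weight = 1/9 + 1/36 = 5/36
P(W=0 | obs) = 1/9 / 5/36 = 4/5
P(W=1 | obs) = 1/36 / 5/36 = 1/5

P(W = 0 | obs) = 4/5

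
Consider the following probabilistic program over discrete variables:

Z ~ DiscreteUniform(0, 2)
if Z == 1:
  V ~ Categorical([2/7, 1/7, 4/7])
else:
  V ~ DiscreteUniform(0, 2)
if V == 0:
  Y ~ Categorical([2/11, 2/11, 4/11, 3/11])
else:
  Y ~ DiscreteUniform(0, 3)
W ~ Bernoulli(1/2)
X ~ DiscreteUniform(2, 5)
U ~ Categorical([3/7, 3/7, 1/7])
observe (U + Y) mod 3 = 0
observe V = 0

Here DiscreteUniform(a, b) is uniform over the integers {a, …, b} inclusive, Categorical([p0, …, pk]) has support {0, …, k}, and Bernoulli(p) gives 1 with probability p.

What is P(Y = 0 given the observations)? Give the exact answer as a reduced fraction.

Enumerate traces; 96 have nonzero weight after conditioning:
  (Z=0, V=0, Y=0, W=0, X=2, U=0) weight 1/924
  (Z=0, V=0, Y=0, W=0, X=3, U=0) weight 1/924
  (Z=0, V=0, Y=0, W=0, X=4, U=0) weight 1/924
  (Z=0, V=0, Y=0, W=0, X=5, U=0) weight 1/924
  (Z=0, V=0, Y=0, W=1, X=2, U=0) weight 1/924
  (Z=0, V=0, Y=0, W=1, X=3, U=0) weight 1/924
  (Z=0, V=0, Y=0, W=1, X=4, U=0) weight 1/924
  (Z=0, V=0, Y=0, W=1, X=5, U=0) weight 1/924
  (Z=0, V=0, Y=1, W=0, X=2, U=2) weight 1/2772
  (Z=0, V=0, Y=2, W=0, X=2, U=1) weight 1/462
  … 86 more
Group by Y:
  weight(Y=0) = 40/1617
  weight(Y=1) = 40/4851
  weight(Y=2) = 80/1617
  weight(Y=3) = 20/539
Total weight = 40/1617 + 40/4851 + 80/1617 + 20/539 = 580/4851
P(Y=0 | obs) = 40/1617 / 580/4851 = 6/29
P(Y=1 | obs) = 40/4851 / 580/4851 = 2/29
P(Y=2 | obs) = 80/1617 / 580/4851 = 12/29
P(Y=3 | obs) = 20/539 / 580/4851 = 9/29

P(Y = 0 | obs) = 6/29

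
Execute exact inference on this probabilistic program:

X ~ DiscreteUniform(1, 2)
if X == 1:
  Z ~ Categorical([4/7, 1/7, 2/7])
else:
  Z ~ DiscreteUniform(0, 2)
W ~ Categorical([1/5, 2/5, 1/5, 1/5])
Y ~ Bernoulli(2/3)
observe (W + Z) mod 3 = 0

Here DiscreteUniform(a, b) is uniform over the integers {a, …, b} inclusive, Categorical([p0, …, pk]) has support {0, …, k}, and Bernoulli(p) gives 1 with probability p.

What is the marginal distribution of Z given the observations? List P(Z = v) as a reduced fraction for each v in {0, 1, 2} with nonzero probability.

P(Z=0) = 19/37, P(Z=1) = 5/37, P(Z=2) = 13/37

Enumerate traces; 16 have nonzero weight after conditioning:
  (X=1, Z=0, W=0, Y=0) weight 2/105
  (X=1, Z=0, W=0, Y=1) weight 4/105
  (X=1, Z=0, W=3, Y=0) weight 2/105
  (X=1, Z=0, W=3, Y=1) weight 4/105
  (X=1, Z=1, W=2, Y=0) weight 1/210
  (X=1, Z=1, W=2, Y=1) weight 1/105
  (X=1, Z=2, W=1, Y=0) weight 2/105
  (X=1, Z=2, W=1, Y=1) weight 4/105
  … 8 more
Group by Z:
  weight(Z=0) = 19/105
  weight(Z=1) = 1/21
  weight(Z=2) = 13/105
Total weight = 19/105 + 1/21 + 13/105 = 37/105
P(Z=0 | obs) = 19/105 / 37/105 = 19/37
P(Z=1 | obs) = 1/21 / 37/105 = 5/37
P(Z=2 | obs) = 13/105 / 37/105 = 13/37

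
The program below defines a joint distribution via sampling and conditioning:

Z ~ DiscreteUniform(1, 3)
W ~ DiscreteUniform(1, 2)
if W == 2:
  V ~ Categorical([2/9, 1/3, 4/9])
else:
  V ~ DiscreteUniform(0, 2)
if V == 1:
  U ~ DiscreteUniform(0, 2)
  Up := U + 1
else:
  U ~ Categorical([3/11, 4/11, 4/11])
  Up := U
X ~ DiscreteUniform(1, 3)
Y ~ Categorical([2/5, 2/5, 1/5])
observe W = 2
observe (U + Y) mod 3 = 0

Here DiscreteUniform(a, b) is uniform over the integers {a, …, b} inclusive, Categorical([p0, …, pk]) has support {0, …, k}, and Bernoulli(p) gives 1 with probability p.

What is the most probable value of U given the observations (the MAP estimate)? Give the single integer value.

argmax_v P(U = v | obs) = 2

Enumerate traces; 81 have nonzero weight after conditioning:
  (Z=1, W=2, V=0, U=0, X=1, Y=0) weight 2/1485
  (Z=1, W=2, V=0, U=0, X=2, Y=0) weight 2/1485
  (Z=1, W=2, V=0, U=0, X=3, Y=0) weight 2/1485
  (Z=1, W=2, V=0, U=1, X=1, Y=2) weight 4/4455
  (Z=1, W=2, V=0, U=1, X=2, Y=2) weight 4/4455
  (Z=1, W=2, V=0, U=1, X=3, Y=2) weight 4/4455
  (Z=1, W=2, V=0, U=2, X=1, Y=1) weight 8/4455
  (Z=1, W=2, V=0, U=2, X=2, Y=1) weight 8/4455
  … 73 more
Group by U:
  weight(U=0) = 29/495
  weight(U=1) = 7/198
  weight(U=2) = 7/99
Total weight = 29/495 + 7/198 + 7/99 = 163/990
P(U=0 | obs) = 29/495 / 163/990 = 58/163
P(U=1 | obs) = 7/198 / 163/990 = 35/163
P(U=2 | obs) = 7/99 / 163/990 = 70/163
argmax = 2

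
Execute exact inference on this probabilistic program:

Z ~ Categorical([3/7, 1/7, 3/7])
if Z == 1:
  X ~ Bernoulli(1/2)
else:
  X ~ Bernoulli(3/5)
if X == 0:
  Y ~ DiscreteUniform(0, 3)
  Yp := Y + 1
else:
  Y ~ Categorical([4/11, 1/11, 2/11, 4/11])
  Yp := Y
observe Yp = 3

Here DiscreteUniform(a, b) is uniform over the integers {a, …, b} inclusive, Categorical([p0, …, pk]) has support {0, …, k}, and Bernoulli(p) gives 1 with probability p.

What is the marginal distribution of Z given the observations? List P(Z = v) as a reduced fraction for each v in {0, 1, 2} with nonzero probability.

P(Z=0) = 28/65, P(Z=1) = 9/65, P(Z=2) = 28/65

Enumerate traces; 6 have nonzero weight after conditioning:
  (Z=0, X=0, Y=2) weight 3/70
  (Z=0, X=1, Y=3) weight 36/385
  (Z=1, X=0, Y=2) weight 1/56
  (Z=1, X=1, Y=3) weight 2/77
  (Z=2, X=0, Y=2) weight 3/70
  (Z=2, X=1, Y=3) weight 36/385
Group by Z:
  weight(Z=0) = 3/22
  weight(Z=1) = 27/616
  weight(Z=2) = 3/22
Total weight = 3/22 + 27/616 + 3/22 = 195/616
P(Z=0 | obs) = 3/22 / 195/616 = 28/65
P(Z=1 | obs) = 27/616 / 195/616 = 9/65
P(Z=2 | obs) = 3/22 / 195/616 = 28/65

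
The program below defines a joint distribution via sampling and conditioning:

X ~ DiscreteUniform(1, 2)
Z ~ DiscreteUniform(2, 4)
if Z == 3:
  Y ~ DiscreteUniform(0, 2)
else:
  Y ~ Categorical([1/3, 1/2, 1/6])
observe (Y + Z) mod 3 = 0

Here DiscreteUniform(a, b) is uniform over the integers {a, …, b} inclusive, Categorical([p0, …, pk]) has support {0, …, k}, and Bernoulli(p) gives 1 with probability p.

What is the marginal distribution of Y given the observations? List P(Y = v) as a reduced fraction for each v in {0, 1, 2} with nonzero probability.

Enumerate traces; 6 have nonzero weight after conditioning:
  (X=1, Z=2, Y=1) weight 1/12
  (X=1, Z=3, Y=0) weight 1/18
  (X=1, Z=4, Y=2) weight 1/36
  (X=2, Z=2, Y=1) weight 1/12
  (X=2, Z=3, Y=0) weight 1/18
  (X=2, Z=4, Y=2) weight 1/36
Group by Y:
  weight(Y=0) = 1/9
  weight(Y=1) = 1/6
  weight(Y=2) = 1/18
Total weight = 1/9 + 1/6 + 1/18 = 1/3
P(Y=0 | obs) = 1/9 / 1/3 = 1/3
P(Y=1 | obs) = 1/6 / 1/3 = 1/2
P(Y=2 | obs) = 1/18 / 1/3 = 1/6

P(Y=0) = 1/3, P(Y=1) = 1/2, P(Y=2) = 1/6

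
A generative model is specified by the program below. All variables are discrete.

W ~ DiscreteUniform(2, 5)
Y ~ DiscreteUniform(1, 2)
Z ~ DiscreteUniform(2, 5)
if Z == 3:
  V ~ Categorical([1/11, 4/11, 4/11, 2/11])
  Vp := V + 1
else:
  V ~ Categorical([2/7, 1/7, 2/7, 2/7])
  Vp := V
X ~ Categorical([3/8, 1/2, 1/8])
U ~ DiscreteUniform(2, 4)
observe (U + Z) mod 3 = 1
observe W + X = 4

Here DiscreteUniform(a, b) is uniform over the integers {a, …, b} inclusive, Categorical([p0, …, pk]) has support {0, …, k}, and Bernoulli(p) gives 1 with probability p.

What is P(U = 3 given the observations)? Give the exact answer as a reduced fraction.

P(U = 3 | obs) = 1/4

Enumerate traces; 96 have nonzero weight after conditioning:
  (W=2, Y=1, Z=2, V=0, X=2, U=2) weight 1/2688
  (W=2, Y=1, Z=2, V=1, X=2, U=2) weight 1/5376
  (W=2, Y=1, Z=2, V=2, X=2, U=2) weight 1/2688
  (W=2, Y=1, Z=2, V=3, X=2, U=2) weight 1/2688
  (W=2, Y=1, Z=3, V=0, X=2, U=4) weight 1/8448
  (W=2, Y=1, Z=3, V=1, X=2, U=4) weight 1/2112
  (W=2, Y=1, Z=3, V=2, X=2, U=4) weight 1/2112
  (W=2, Y=1, Z=3, V=3, X=2, U=4) weight 1/4224
  (W=2, Y=1, Z=4, V=0, X=2, U=3) weight 1/2688
  … 87 more
Group by U:
  weight(U=2) = 1/24
  weight(U=3) = 1/48
  weight(U=4) = 1/48
Total weight = 1/24 + 1/48 + 1/48 = 1/12
P(U=2 | obs) = 1/24 / 1/12 = 1/2
P(U=3 | obs) = 1/48 / 1/12 = 1/4
P(U=4 | obs) = 1/48 / 1/12 = 1/4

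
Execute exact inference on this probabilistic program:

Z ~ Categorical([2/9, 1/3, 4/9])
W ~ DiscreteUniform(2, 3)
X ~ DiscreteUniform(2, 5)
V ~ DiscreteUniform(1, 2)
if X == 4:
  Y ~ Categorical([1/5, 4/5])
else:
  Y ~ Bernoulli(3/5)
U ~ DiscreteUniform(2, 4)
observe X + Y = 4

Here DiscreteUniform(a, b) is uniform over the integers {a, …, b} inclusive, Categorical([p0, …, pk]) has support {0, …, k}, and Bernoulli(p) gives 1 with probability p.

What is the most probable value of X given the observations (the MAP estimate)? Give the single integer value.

argmax_v P(X = v | obs) = 3

Enumerate traces; 72 have nonzero weight after conditioning:
  (Z=0, W=2, X=3, V=1, Y=1, U=2) weight 1/360
  (Z=0, W=2, X=3, V=1, Y=1, U=3) weight 1/360
  (Z=0, W=2, X=3, V=1, Y=1, U=4) weight 1/360
  (Z=0, W=2, X=3, V=2, Y=1, U=2) weight 1/360
  (Z=0, W=2, X=3, V=2, Y=1, U=3) weight 1/360
  (Z=0, W=2, X=3, V=2, Y=1, U=4) weight 1/360
  (Z=0, W=2, X=4, V=1, Y=0, U=2) weight 1/1080
  (Z=0, W=2, X=4, V=1, Y=0, U=3) weight 1/1080
  … 64 more
Group by X:
  weight(X=3) = 3/20
  weight(X=4) = 1/20
Total weight = 3/20 + 1/20 = 1/5
P(X=3 | obs) = 3/20 / 1/5 = 3/4
P(X=4 | obs) = 1/20 / 1/5 = 1/4
argmax = 3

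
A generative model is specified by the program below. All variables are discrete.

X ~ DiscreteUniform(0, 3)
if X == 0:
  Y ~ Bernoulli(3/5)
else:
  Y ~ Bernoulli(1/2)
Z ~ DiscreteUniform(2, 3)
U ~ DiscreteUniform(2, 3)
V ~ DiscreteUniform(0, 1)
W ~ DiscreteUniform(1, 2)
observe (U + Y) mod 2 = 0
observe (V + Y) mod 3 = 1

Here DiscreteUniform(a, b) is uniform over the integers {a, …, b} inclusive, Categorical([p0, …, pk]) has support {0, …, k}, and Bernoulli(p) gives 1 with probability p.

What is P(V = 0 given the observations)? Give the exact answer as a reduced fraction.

P(V = 0 | obs) = 21/40

Enumerate traces; 32 have nonzero weight after conditioning:
  (X=0, Y=0, Z=2, U=2, V=1, W=1) weight 1/160
  (X=0, Y=0, Z=2, U=2, V=1, W=2) weight 1/160
  (X=0, Y=0, Z=3, U=2, V=1, W=1) weight 1/160
  (X=0, Y=0, Z=3, U=2, V=1, W=2) weight 1/160
  (X=0, Y=1, Z=2, U=3, V=0, W=1) weight 3/320
  (X=0, Y=1, Z=2, U=3, V=0, W=2) weight 3/320
  (X=0, Y=1, Z=3, U=3, V=0, W=1) weight 3/320
  (X=0, Y=1, Z=3, U=3, V=0, W=2) weight 3/320
  … 24 more
Group by V:
  weight(V=0) = 21/160
  weight(V=1) = 19/160
Total weight = 21/160 + 19/160 = 1/4
P(V=0 | obs) = 21/160 / 1/4 = 21/40
P(V=1 | obs) = 19/160 / 1/4 = 19/40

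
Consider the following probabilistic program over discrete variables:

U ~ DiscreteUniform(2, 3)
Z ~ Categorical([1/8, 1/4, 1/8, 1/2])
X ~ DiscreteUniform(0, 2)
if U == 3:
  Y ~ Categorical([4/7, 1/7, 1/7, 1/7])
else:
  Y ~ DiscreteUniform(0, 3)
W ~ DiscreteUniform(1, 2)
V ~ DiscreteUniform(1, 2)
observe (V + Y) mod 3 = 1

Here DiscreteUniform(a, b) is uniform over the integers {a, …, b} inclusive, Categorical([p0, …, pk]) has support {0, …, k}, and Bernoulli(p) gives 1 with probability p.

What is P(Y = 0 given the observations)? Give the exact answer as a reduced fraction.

Enumerate traces; 144 have nonzero weight after conditioning:
  (U=2, Z=0, X=0, Y=0, W=1, V=1) weight 1/768
  (U=2, Z=0, X=0, Y=0, W=2, V=1) weight 1/768
  (U=2, Z=0, X=0, Y=2, W=1, V=2) weight 1/768
  (U=2, Z=0, X=0, Y=2, W=2, V=2) weight 1/768
  (U=2, Z=0, X=0, Y=3, W=1, V=1) weight 1/768
  (U=2, Z=0, X=0, Y=3, W=2, V=1) weight 1/768
  (U=2, Z=0, X=1, Y=0, W=1, V=1) weight 1/768
  (U=2, Z=0, X=1, Y=0, W=2, V=1) weight 1/768
  … 136 more
Group by Y:
  weight(Y=0) = 23/112
  weight(Y=2) = 11/112
  weight(Y=3) = 11/112
Total weight = 23/112 + 11/112 + 11/112 = 45/112
P(Y=0 | obs) = 23/112 / 45/112 = 23/45
P(Y=2 | obs) = 11/112 / 45/112 = 11/45
P(Y=3 | obs) = 11/112 / 45/112 = 11/45

P(Y = 0 | obs) = 23/45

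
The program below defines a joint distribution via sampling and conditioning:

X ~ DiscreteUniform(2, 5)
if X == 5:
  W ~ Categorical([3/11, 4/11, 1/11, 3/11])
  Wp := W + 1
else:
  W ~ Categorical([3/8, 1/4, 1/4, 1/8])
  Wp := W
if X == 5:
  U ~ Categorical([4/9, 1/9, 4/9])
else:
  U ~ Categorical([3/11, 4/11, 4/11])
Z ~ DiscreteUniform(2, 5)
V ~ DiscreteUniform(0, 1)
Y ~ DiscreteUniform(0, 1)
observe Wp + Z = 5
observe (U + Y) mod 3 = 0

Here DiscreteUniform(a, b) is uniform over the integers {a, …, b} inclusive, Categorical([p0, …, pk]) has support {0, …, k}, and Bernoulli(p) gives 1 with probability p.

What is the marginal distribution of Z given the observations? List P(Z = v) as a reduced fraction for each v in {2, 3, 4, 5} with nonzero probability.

P(Z=2) = 1/8, P(Z=3) = 317/1012, P(Z=4) = 285/1012, P(Z=5) = 567/2024

Enumerate traces; 60 have nonzero weight after conditioning:
  (X=2, W=0, U=0, Z=5, V=0, Y=0) weight 9/5632
  (X=2, W=0, U=0, Z=5, V=1, Y=0) weight 9/5632
  (X=2, W=0, U=2, Z=5, V=0, Y=1) weight 3/1408
  (X=2, W=0, U=2, Z=5, V=1, Y=1) weight 3/1408
  (X=2, W=1, U=0, Z=4, V=0, Y=0) weight 3/2816
  (X=2, W=1, U=0, Z=4, V=1, Y=0) weight 3/2816
  (X=2, W=1, U=2, Z=4, V=0, Y=1) weight 1/704
  (X=2, W=1, U=2, Z=4, V=1, Y=1) weight 1/704
  (X=2, W=2, U=0, Z=3, V=0, Y=0) weight 3/2816
  (X=2, W=3, U=0, Z=2, V=0, Y=0) weight 3/5632
  … 50 more
Group by Z:
  weight(Z=2) = 23/2304
  weight(Z=3) = 317/12672
  weight(Z=4) = 95/4224
  weight(Z=5) = 63/2816
Total weight = 23/2304 + 317/12672 + 95/4224 + 63/2816 = 23/288
P(Z=2 | obs) = 23/2304 / 23/288 = 1/8
P(Z=3 | obs) = 317/12672 / 23/288 = 317/1012
P(Z=4 | obs) = 95/4224 / 23/288 = 285/1012
P(Z=5 | obs) = 63/2816 / 23/288 = 567/2024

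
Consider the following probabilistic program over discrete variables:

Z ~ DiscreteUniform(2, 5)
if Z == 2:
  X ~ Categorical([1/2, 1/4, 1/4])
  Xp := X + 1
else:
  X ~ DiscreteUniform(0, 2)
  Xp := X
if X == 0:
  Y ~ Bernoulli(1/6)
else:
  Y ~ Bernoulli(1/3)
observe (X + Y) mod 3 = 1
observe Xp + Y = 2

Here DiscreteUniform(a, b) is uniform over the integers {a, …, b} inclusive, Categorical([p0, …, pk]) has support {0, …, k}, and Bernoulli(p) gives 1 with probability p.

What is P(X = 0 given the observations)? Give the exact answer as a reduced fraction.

P(X = 0 | obs) = 1/3

Enumerate traces; 2 have nonzero weight after conditioning:
  (Z=2, X=0, Y=1) weight 1/48
  (Z=2, X=1, Y=0) weight 1/24
Group by X:
  weight(X=0) = 1/48
  weight(X=1) = 1/24
Total weight = 1/48 + 1/24 = 1/16
P(X=0 | obs) = 1/48 / 1/16 = 1/3
P(X=1 | obs) = 1/24 / 1/16 = 2/3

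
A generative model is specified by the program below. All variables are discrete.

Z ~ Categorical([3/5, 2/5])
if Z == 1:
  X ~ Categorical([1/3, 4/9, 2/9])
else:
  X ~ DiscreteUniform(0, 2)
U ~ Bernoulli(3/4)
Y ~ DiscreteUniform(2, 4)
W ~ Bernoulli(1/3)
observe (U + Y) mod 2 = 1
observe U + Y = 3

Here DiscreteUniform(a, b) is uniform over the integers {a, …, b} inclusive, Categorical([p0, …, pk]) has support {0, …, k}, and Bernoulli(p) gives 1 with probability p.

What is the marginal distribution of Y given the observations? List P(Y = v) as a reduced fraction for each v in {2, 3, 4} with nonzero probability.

P(Y=2) = 3/4, P(Y=3) = 1/4

Enumerate traces; 24 have nonzero weight after conditioning:
  (Z=0, X=0, U=0, Y=3, W=0) weight 1/90
  (Z=0, X=0, U=0, Y=3, W=1) weight 1/180
  (Z=0, X=0, U=1, Y=2, W=0) weight 1/30
  (Z=0, X=0, U=1, Y=2, W=1) weight 1/60
  (Z=0, X=1, U=0, Y=3, W=0) weight 1/90
  (Z=0, X=1, U=0, Y=3, W=1) weight 1/180
  (Z=0, X=1, U=1, Y=2, W=0) weight 1/30
  (Z=0, X=1, U=1, Y=2, W=1) weight 1/60
  … 16 more
Group by Y:
  weight(Y=2) = 1/4
  weight(Y=3) = 1/12
Total weight = 1/4 + 1/12 = 1/3
P(Y=2 | obs) = 1/4 / 1/3 = 3/4
P(Y=3 | obs) = 1/12 / 1/3 = 1/4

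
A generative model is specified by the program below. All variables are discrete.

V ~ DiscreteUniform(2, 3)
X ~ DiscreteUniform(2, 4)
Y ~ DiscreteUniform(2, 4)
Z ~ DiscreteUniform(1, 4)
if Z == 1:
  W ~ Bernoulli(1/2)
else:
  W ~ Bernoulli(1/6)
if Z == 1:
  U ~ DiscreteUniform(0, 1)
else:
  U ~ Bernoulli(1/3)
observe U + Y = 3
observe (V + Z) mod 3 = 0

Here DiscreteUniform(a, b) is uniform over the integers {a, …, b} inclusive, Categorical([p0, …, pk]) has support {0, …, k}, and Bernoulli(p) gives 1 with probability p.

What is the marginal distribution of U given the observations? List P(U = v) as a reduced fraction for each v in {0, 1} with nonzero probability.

P(U=0) = 11/18, P(U=1) = 7/18

Enumerate traces; 36 have nonzero weight after conditioning:
  (V=2, X=2, Y=2, Z=1, W=0, U=1) weight 1/288
  (V=2, X=2, Y=2, Z=1, W=1, U=1) weight 1/288
  (V=2, X=2, Y=2, Z=4, W=0, U=1) weight 5/1296
  (V=2, X=2, Y=2, Z=4, W=1, U=1) weight 1/1296
  (V=2, X=2, Y=3, Z=1, W=0, U=0) weight 1/288
  (V=2, X=2, Y=3, Z=1, W=1, U=0) weight 1/288
  (V=2, X=2, Y=3, Z=4, W=0, U=0) weight 5/648
  (V=2, X=2, Y=3, Z=4, W=1, U=0) weight 1/648
  … 28 more
Group by U:
  weight(U=0) = 11/144
  weight(U=1) = 7/144
Total weight = 11/144 + 7/144 = 1/8
P(U=0 | obs) = 11/144 / 1/8 = 11/18
P(U=1 | obs) = 7/144 / 1/8 = 7/18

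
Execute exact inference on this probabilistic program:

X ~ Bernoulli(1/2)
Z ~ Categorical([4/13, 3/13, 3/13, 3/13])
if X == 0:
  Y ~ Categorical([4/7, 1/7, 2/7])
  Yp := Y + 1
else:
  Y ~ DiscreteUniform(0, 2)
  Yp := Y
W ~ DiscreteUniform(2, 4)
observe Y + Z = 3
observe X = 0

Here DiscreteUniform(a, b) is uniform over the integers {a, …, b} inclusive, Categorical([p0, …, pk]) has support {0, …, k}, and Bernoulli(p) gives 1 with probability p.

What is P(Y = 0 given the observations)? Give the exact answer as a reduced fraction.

P(Y = 0 | obs) = 4/7

Enumerate traces; 9 have nonzero weight after conditioning:
  (X=0, Z=1, Y=2, W=2) weight 1/91
  (X=0, Z=1, Y=2, W=3) weight 1/91
  (X=0, Z=1, Y=2, W=4) weight 1/91
  (X=0, Z=2, Y=1, W=2) weight 1/182
  (X=0, Z=2, Y=1, W=3) weight 1/182
  (X=0, Z=2, Y=1, W=4) weight 1/182
  (X=0, Z=3, Y=0, W=2) weight 2/91
  (X=0, Z=3, Y=0, W=3) weight 2/91
  … 1 more
Group by Y:
  weight(Y=0) = 6/91
  weight(Y=1) = 3/182
  weight(Y=2) = 3/91
Total weight = 6/91 + 3/182 + 3/91 = 3/26
P(Y=0 | obs) = 6/91 / 3/26 = 4/7
P(Y=1 | obs) = 3/182 / 3/26 = 1/7
P(Y=2 | obs) = 3/91 / 3/26 = 2/7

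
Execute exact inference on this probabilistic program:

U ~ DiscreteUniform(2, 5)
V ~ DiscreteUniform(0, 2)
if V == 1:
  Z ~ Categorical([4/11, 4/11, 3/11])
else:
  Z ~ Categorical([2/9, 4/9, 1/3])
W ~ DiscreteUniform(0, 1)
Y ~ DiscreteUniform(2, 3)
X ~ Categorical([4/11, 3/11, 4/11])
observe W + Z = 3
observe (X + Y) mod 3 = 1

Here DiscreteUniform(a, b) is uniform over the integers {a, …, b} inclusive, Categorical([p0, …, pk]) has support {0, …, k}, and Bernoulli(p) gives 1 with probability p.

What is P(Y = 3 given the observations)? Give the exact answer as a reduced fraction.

P(Y = 3 | obs) = 3/7

Enumerate traces; 24 have nonzero weight after conditioning:
  (U=2, V=0, Z=2, W=1, Y=2, X=2) weight 1/396
  (U=2, V=0, Z=2, W=1, Y=3, X=1) weight 1/528
  (U=2, V=1, Z=2, W=1, Y=2, X=2) weight 1/484
  (U=2, V=1, Z=2, W=1, Y=3, X=1) weight 3/1936
  (U=2, V=2, Z=2, W=1, Y=2, X=2) weight 1/396
  (U=2, V=2, Z=2, W=1, Y=3, X=1) weight 1/528
  (U=3, V=0, Z=2, W=1, Y=2, X=2) weight 1/396
  (U=3, V=0, Z=2, W=1, Y=3, X=1) weight 1/528
  … 16 more
Group by Y:
  weight(Y=2) = 31/1089
  weight(Y=3) = 31/1452
Total weight = 31/1089 + 31/1452 = 217/4356
P(Y=2 | obs) = 31/1089 / 217/4356 = 4/7
P(Y=3 | obs) = 31/1452 / 217/4356 = 3/7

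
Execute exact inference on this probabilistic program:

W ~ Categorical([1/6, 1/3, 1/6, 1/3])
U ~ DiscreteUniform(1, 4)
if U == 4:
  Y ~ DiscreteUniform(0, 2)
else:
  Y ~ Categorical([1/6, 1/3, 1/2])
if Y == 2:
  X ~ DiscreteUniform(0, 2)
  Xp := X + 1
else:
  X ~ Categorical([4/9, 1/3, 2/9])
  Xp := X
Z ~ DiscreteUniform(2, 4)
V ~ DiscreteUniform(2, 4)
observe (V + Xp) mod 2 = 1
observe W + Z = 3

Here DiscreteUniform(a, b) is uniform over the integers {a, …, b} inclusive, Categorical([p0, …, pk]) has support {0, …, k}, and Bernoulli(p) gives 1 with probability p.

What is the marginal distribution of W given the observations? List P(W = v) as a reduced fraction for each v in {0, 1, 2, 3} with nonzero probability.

Enumerate traces; 104 have nonzero weight after conditioning:
  (W=0, U=1, Y=0, X=0, Z=3, V=3) weight 1/2916
  (W=0, U=1, Y=0, X=1, Z=3, V=2) weight 1/3888
  (W=0, U=1, Y=0, X=1, Z=3, V=4) weight 1/3888
  (W=0, U=1, Y=0, X=2, Z=3, V=3) weight 1/5832
  (W=0, U=1, Y=1, X=0, Z=3, V=3) weight 1/1458
  (W=0, U=1, Y=1, X=1, Z=3, V=2) weight 1/1944
  (W=0, U=1, Y=1, X=1, Z=3, V=4) weight 1/1944
  (W=0, U=1, Y=1, X=2, Z=3, V=3) weight 1/2916
  (W=1, U=1, Y=0, X=0, Z=2, V=3) weight 1/1458
  … 95 more
Group by W:
  weight(W=0) = 107/3888
  weight(W=1) = 107/1944
Total weight = 107/3888 + 107/1944 = 107/1296
P(W=0 | obs) = 107/3888 / 107/1296 = 1/3
P(W=1 | obs) = 107/1944 / 107/1296 = 2/3

P(W=0) = 1/3, P(W=1) = 2/3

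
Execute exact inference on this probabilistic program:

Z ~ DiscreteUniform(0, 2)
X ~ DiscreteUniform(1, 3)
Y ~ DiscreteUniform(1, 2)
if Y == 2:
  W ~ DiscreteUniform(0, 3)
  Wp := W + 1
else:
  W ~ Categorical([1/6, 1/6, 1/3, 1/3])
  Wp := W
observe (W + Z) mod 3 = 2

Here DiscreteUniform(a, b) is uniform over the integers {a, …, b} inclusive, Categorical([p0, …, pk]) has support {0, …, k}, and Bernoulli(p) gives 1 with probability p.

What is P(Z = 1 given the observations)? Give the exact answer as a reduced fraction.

Enumerate traces; 24 have nonzero weight after conditioning:
  (Z=0, X=1, Y=1, W=2) weight 1/54
  (Z=0, X=1, Y=2, W=2) weight 1/72
  (Z=0, X=2, Y=1, W=2) weight 1/54
  (Z=0, X=2, Y=2, W=2) weight 1/72
  (Z=0, X=3, Y=1, W=2) weight 1/54
  (Z=0, X=3, Y=2, W=2) weight 1/72
  (Z=1, X=1, Y=1, W=1) weight 1/108
  (Z=1, X=1, Y=2, W=1) weight 1/72
  (Z=2, X=1, Y=1, W=0) weight 1/108
  … 15 more
Group by Z:
  weight(Z=0) = 7/72
  weight(Z=1) = 5/72
  weight(Z=2) = 1/6
Total weight = 7/72 + 5/72 + 1/6 = 1/3
P(Z=0 | obs) = 7/72 / 1/3 = 7/24
P(Z=1 | obs) = 5/72 / 1/3 = 5/24
P(Z=2 | obs) = 1/6 / 1/3 = 1/2

P(Z = 1 | obs) = 5/24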